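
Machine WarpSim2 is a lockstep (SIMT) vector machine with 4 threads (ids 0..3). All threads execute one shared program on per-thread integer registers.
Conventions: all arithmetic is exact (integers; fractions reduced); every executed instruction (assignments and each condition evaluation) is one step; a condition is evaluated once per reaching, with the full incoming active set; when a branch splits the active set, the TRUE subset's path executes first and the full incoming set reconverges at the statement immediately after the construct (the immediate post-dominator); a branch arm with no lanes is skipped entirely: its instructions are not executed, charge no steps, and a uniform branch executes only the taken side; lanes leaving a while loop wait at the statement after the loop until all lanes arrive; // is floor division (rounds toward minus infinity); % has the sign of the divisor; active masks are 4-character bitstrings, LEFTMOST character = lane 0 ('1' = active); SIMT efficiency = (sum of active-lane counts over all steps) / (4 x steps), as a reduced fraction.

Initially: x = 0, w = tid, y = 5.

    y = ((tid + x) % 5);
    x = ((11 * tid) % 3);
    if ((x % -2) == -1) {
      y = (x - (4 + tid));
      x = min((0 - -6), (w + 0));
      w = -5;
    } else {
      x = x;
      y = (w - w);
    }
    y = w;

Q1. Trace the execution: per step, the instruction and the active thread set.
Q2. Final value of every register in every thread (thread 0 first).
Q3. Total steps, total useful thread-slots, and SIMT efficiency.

step 0: y <- ((tid + x) % 5)         1111
step 1: x <- ((11 * tid) % 3)        1111
step 2: eval ((x % -2) == -1)        1111
step 3: y <- (x - (4 + tid))         0010
step 4: x <- min((0 - -6), (w + 0))  0010
step 5: w <- -5                      0010
step 6: x <- x                       1101
step 7: y <- (w - w)                 1101
step 8: y <- w                       1111

Answer: 9 steps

x: 0,2,2,0
w: 0,1,-5,3
y: 0,1,-5,3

steps = 9; useful = 25; efficiency = 25/36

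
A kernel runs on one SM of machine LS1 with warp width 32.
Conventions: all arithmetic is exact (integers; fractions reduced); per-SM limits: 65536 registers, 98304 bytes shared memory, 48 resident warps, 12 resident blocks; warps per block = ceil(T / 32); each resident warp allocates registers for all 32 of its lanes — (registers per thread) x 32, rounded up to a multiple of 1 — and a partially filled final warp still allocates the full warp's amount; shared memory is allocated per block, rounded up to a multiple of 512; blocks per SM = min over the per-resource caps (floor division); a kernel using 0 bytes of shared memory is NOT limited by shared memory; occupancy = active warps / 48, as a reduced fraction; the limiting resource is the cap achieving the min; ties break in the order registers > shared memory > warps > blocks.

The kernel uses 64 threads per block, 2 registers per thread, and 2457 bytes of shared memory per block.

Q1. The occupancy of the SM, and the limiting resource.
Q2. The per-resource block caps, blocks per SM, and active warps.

Answer: occupancy 1/2, limited by blocks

registers: 512 blocks
shared memory: 38 blocks
warps: 24 blocks
blocks: 12 blocks

Answer: 12 blocks, 24 active warps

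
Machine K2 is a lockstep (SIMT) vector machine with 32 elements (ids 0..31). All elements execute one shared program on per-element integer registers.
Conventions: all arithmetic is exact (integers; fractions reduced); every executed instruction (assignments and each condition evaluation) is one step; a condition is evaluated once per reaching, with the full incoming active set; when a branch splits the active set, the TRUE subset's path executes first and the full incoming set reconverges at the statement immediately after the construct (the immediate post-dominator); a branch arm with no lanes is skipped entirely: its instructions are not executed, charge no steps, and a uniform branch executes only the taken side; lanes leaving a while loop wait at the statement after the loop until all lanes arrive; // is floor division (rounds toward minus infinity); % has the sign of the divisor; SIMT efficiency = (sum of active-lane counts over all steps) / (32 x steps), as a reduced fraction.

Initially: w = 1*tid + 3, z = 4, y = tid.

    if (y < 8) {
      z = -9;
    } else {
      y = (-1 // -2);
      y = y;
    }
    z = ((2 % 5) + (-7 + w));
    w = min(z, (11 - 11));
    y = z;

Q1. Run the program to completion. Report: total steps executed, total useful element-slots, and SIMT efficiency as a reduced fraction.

Answer: 7 steps, 184 useful, 23/28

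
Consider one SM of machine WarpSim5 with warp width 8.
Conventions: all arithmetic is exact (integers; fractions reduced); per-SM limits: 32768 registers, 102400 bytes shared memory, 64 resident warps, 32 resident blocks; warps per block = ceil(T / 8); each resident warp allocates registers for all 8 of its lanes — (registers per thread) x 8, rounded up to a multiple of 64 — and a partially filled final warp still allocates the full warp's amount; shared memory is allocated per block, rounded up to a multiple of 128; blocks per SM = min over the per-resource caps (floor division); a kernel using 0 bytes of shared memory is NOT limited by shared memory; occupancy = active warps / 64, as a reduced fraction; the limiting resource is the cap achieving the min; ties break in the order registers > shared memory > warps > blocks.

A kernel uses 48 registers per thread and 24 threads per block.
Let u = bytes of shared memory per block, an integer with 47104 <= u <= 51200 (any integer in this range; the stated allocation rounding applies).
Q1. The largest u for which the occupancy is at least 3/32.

Answer: u = 51200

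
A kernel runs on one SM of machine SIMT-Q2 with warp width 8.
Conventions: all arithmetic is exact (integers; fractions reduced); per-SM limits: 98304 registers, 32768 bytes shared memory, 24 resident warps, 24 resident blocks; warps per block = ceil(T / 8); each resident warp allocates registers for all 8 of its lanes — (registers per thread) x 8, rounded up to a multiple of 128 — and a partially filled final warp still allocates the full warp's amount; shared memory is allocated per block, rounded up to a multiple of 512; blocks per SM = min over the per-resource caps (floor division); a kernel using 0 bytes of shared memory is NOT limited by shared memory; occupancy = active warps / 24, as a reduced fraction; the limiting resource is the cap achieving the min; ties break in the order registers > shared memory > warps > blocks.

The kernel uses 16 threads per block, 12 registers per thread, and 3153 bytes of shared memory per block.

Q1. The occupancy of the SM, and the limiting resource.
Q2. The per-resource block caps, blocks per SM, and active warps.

Answer: occupancy 3/4, limited by shared memory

registers: 384 blocks
shared memory: 9 blocks
warps: 12 blocks
blocks: 24 blocks

Answer: 9 blocks, 18 active warps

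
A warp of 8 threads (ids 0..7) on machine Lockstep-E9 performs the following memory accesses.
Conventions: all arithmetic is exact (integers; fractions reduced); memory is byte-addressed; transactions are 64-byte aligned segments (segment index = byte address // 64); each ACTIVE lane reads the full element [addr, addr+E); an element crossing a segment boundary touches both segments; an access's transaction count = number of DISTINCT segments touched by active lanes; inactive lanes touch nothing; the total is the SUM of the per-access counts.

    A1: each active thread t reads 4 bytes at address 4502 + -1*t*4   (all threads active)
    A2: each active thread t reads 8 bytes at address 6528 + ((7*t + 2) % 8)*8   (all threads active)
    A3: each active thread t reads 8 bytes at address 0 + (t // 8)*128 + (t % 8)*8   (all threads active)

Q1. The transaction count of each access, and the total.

A1: 2 transactions
A2: 1 transaction
A3: 1 transaction

Answer: 2,1,1; total 4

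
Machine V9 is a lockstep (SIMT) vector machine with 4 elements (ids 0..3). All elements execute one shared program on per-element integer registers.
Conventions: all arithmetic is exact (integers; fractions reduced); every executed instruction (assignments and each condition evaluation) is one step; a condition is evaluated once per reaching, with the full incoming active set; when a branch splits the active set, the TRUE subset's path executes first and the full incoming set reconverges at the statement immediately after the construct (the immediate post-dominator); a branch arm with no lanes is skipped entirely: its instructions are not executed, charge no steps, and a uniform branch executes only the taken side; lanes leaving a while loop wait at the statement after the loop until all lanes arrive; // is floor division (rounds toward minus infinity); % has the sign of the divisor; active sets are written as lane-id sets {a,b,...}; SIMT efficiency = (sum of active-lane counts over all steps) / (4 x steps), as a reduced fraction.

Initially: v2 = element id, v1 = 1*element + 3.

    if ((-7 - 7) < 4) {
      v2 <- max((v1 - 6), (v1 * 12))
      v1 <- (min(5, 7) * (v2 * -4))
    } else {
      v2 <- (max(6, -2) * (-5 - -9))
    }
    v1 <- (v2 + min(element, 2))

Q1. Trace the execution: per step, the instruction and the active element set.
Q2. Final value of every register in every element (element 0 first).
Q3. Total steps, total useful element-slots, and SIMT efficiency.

step 0: eval ((-7 - 7) < 4)          {0,1,2,3}
step 1: v2 <- max((v1 - 6), (v1 * 12)) {0,1,2,3}
step 2: v1 <- (min(5, 7) * (v2 * -4)) {0,1,2,3}
step 3: v1 <- (v2 + min(element, 2)) {0,1,2,3}

Answer: 4 steps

v2: 36,48,60,72
v1: 36,49,62,74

steps = 4; useful = 16; efficiency = 16/16 = 1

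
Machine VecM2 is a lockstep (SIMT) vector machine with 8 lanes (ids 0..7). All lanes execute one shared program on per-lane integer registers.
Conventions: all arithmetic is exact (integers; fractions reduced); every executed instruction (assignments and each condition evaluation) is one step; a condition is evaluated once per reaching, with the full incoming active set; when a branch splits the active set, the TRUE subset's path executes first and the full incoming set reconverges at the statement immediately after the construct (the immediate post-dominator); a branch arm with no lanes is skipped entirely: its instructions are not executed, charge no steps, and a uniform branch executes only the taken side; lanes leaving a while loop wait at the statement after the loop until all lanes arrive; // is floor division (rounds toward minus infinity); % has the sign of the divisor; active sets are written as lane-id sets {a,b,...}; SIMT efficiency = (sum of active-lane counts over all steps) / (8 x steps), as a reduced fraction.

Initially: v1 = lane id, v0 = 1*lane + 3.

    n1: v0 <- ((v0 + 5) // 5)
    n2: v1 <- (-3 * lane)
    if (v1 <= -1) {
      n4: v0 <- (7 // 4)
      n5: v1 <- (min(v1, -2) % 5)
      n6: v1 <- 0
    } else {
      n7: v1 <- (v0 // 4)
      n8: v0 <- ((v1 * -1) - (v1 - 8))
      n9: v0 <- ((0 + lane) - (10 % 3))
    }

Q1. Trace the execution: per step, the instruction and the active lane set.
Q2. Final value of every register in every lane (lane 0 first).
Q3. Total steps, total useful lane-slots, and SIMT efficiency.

step 0: v0 <- ((v0 + 5) // 5)        {0,1,2,3,4,5,6,7}
step 1: v1 <- (-3 * lane)            {0,1,2,3,4,5,6,7}
step 2: eval (v1 <= -1)              {0,1,2,3,4,5,6,7}
step 3: v0 <- (7 // 4)               {1,2,3,4,5,6,7}
step 4: v1 <- (min(v1, -2) % 5)      {1,2,3,4,5,6,7}
step 5: v1 <- 0                      {1,2,3,4,5,6,7}
step 6: v1 <- (v0 // 4)              {0}
step 7: v0 <- ((v1 * -1) - (v1 - 8)) {0}
step 8: v0 <- ((0 + lane) - (10 % 3)) {0}

Answer: 9 steps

v1: 0,0,0,0,0,0,0,0
v0: -1,1,1,1,1,1,1,1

steps = 9; useful = 48; efficiency = 48/72 = 2/3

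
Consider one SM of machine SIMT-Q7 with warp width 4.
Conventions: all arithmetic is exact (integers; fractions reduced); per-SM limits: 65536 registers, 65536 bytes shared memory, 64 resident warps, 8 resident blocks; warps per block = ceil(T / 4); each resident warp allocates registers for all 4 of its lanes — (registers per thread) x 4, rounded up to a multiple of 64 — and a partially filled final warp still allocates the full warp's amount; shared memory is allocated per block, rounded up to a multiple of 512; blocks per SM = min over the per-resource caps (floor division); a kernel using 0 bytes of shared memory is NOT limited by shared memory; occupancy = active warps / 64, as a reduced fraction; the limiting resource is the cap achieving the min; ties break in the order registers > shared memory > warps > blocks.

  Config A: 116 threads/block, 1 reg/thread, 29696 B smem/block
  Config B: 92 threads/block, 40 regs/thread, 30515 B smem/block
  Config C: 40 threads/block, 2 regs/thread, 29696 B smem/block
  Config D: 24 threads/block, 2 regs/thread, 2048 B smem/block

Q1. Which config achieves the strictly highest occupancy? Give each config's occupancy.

occupancies: A 29/32, B 23/32, C 5/16, D 3/4

Answer: A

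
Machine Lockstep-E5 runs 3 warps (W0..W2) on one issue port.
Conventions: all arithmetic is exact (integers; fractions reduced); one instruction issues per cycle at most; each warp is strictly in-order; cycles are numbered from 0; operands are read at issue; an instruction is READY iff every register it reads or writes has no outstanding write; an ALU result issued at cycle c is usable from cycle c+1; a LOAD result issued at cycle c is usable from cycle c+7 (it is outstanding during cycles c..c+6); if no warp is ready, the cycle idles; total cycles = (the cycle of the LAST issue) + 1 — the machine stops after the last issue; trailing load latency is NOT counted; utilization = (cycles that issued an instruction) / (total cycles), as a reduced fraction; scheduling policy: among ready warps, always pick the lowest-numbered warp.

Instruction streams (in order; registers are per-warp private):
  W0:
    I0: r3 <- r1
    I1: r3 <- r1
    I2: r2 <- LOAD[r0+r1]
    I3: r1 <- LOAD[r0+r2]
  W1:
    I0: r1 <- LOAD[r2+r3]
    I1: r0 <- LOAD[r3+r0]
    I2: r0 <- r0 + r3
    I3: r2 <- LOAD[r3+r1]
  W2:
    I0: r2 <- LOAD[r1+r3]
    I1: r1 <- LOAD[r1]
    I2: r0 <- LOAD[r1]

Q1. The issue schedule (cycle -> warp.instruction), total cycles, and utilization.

cycle 0: W0.I0
cycle 1: W0.I1
cycle 2: W0.I2
cycle 3: W1.I0
cycle 4: W1.I1
cycle 5: W2.I0
cycle 6: W2.I1
cycle 7: idle
cycle 8: idle
cycle 9: W0.I3
cycle 10: idle
cycle 11: W1.I2
cycle 12: W1.I3
cycle 13: W2.I2

Answer: 14 cycles, utilization 11/14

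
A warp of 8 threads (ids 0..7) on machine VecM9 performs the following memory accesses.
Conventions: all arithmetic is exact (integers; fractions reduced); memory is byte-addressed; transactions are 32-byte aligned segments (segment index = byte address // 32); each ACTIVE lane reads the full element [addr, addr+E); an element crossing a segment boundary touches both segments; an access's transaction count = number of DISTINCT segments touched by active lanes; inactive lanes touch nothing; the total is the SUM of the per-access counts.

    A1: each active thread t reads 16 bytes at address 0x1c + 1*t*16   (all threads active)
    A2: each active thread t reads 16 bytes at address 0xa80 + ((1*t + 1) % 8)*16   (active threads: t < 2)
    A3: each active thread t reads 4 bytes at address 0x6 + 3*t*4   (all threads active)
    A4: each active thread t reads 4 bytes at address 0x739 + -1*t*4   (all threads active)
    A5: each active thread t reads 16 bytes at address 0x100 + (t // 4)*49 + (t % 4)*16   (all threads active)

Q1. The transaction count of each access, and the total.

A1: 5 transactions
A2: 2 transactions
A3: 3 transactions
A4: 2 transactions
A5: 4 transactions

Answer: 5,2,3,2,4; total 16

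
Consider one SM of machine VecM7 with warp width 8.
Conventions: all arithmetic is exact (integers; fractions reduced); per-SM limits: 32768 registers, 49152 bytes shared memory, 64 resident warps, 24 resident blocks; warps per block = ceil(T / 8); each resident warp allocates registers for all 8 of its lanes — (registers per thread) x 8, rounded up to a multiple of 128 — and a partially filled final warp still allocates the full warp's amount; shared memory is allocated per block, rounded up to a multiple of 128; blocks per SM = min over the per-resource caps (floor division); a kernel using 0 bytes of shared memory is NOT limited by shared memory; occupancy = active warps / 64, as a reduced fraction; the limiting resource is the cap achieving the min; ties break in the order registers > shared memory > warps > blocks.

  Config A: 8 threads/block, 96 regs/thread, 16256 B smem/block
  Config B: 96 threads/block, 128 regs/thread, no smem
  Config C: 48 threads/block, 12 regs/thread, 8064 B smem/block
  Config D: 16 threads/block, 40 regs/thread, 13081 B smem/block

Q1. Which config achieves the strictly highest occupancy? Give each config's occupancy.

occupancies: A 3/64, B 3/8, C 9/16, D 3/32

Answer: C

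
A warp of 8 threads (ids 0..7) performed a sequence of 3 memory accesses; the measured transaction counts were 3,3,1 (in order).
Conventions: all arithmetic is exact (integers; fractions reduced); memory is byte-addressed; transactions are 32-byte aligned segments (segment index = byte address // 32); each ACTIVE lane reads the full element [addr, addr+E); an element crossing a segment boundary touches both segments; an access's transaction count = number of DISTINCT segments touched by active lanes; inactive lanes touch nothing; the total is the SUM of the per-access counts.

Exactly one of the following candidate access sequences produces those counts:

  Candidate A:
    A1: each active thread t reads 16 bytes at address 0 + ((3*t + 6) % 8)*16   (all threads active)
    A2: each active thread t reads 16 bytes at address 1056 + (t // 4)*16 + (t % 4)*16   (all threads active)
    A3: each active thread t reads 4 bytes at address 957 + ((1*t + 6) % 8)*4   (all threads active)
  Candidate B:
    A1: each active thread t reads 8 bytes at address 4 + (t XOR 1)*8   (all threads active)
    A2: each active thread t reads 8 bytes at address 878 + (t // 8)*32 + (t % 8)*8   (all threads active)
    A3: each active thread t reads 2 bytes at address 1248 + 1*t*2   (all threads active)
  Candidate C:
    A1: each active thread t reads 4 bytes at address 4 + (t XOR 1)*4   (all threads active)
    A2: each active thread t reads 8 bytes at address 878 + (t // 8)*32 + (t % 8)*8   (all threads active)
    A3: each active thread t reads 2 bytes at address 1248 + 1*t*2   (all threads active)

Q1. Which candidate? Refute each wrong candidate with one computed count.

A: A1 gives 4 transactions, not 3
C: A1 gives 2 transactions, not 3
B: all counts match (3,3,1)

Answer: B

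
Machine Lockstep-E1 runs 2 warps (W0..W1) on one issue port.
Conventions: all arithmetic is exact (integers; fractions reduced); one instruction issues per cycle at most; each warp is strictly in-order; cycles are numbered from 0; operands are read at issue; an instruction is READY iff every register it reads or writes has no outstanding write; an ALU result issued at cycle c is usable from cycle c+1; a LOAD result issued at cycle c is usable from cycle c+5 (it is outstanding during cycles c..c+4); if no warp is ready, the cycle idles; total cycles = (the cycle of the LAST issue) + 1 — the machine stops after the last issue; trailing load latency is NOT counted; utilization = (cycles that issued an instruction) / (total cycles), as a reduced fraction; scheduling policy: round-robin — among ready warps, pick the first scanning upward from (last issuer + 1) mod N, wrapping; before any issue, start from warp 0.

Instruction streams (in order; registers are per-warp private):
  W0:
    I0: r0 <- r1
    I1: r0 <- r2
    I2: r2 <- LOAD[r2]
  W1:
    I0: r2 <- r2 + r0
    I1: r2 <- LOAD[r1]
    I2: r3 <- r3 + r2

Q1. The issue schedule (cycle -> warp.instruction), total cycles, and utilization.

cycle 0: W0.I0
cycle 1: W1.I0
cycle 2: W0.I1
cycle 3: W1.I1
cycle 4: W0.I2
cycle 5: idle
cycle 6: idle
cycle 7: idle
cycle 8: W1.I2

Answer: 9 cycles, utilization 2/3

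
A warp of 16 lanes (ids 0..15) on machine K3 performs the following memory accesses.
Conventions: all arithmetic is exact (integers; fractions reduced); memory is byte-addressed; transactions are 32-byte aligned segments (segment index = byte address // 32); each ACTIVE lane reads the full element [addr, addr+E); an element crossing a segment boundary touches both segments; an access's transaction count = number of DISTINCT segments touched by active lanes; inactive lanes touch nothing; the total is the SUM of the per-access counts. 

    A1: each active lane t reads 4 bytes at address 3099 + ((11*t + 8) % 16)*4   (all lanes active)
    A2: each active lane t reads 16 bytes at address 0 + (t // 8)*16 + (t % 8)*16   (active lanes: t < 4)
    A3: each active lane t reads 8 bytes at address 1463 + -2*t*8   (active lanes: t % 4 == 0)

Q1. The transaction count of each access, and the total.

A1: 3 transactions
A2: 2 transactions
A3: 4 transactions

Answer: 3,2,4; total 9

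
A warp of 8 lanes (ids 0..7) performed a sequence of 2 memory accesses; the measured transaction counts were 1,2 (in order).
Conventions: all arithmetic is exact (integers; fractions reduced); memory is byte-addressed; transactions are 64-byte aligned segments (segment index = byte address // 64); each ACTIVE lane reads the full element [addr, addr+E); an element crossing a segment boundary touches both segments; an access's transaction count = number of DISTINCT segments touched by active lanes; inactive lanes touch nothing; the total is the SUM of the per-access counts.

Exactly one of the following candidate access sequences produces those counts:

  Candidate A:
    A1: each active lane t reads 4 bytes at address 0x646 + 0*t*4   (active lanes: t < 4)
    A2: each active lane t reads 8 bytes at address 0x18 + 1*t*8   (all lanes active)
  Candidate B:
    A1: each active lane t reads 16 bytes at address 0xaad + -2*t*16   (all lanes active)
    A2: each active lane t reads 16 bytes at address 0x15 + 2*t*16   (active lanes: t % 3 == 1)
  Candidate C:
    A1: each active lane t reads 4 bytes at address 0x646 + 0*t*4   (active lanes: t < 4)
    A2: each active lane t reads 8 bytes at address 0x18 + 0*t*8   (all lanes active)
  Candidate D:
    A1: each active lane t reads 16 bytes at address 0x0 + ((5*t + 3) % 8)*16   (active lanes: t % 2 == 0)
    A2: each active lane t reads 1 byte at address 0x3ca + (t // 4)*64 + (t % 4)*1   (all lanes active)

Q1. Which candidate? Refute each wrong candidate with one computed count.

B: A1 gives 4 transactions, not 1
C: A2 gives 1 transaction, not 2
D: A1 gives 2 transactions, not 1
A: all counts match (1,2)

Answer: A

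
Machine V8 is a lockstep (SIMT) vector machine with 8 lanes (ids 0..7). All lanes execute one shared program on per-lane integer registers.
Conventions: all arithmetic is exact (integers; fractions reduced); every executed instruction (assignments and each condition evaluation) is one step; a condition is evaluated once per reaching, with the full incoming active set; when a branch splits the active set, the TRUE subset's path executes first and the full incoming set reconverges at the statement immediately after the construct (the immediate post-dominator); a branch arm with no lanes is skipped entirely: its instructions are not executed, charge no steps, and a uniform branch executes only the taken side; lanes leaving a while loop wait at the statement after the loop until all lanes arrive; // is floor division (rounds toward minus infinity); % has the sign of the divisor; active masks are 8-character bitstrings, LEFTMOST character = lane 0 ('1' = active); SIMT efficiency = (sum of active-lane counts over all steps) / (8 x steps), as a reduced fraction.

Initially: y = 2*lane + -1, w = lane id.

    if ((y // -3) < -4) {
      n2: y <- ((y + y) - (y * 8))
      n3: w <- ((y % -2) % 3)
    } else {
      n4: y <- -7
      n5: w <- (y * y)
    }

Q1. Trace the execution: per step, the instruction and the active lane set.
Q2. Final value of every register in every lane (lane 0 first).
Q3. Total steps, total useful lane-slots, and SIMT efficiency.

step 0: eval ((y // -3) < -4)        11111111
step 1: y <- ((y + y) - (y * 8))     00000001
step 2: w <- ((y % -2) % 3)          00000001
step 3: y <- -7                      11111110
step 4: w <- (y * y)                 11111110

Answer: 5 steps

y: -7,-7,-7,-7,-7,-7,-7,-78
w: 49,49,49,49,49,49,49,0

steps = 5; useful = 24; efficiency = 24/40 = 3/5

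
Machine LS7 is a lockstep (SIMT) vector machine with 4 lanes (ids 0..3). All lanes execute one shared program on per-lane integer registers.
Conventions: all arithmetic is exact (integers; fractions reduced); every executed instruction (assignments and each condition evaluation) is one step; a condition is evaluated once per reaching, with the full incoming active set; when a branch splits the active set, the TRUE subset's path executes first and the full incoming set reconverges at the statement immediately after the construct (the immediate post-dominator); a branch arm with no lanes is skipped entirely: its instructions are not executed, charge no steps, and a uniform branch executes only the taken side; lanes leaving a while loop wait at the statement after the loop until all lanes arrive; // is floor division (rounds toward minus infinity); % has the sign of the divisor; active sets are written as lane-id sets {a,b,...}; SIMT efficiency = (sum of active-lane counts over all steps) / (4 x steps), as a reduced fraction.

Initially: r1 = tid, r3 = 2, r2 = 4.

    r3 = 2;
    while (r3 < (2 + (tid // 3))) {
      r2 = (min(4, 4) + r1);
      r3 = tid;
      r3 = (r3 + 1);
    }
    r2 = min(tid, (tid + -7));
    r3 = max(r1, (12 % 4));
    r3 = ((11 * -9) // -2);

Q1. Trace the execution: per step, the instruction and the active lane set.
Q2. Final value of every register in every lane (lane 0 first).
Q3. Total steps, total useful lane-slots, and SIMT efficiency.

step 0: r3 <- 2                      {0,1,2,3}
step 1: eval (r3 < (2 + (tid // 3))) {0,1,2,3}
step 2: r2 <- (min(4, 4) + r1)       {3}
step 3: r3 <- tid                    {3}
step 4: r3 <- (r3 + 1)               {3}
step 5: eval (r3 < (2 + (tid // 3))) {3}
step 6: r2 <- min(tid, (tid + -7))   {0,1,2,3}
step 7: r3 <- max(r1, (12 % 4))      {0,1,2,3}
step 8: r3 <- ((11 * -9) // -2)      {0,1,2,3}

Answer: 9 steps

r1: 0,1,2,3
r3: 49,49,49,49
r2: -7,-6,-5,-4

steps = 9; useful = 24; efficiency = 24/36 = 2/3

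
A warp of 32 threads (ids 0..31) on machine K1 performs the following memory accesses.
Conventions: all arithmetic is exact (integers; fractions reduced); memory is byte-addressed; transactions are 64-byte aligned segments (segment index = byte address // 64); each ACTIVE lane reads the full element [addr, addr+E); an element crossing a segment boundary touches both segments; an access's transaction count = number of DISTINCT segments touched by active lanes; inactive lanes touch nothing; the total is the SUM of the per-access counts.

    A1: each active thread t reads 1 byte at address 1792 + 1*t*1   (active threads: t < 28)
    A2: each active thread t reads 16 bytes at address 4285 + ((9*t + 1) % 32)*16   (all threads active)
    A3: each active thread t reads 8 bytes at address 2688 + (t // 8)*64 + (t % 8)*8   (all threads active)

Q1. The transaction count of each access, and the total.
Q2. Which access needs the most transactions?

A1: 1 transaction
A2: 9 transactions
A3: 4 transactions

Answer: 1,9,4; total 14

Answer: A2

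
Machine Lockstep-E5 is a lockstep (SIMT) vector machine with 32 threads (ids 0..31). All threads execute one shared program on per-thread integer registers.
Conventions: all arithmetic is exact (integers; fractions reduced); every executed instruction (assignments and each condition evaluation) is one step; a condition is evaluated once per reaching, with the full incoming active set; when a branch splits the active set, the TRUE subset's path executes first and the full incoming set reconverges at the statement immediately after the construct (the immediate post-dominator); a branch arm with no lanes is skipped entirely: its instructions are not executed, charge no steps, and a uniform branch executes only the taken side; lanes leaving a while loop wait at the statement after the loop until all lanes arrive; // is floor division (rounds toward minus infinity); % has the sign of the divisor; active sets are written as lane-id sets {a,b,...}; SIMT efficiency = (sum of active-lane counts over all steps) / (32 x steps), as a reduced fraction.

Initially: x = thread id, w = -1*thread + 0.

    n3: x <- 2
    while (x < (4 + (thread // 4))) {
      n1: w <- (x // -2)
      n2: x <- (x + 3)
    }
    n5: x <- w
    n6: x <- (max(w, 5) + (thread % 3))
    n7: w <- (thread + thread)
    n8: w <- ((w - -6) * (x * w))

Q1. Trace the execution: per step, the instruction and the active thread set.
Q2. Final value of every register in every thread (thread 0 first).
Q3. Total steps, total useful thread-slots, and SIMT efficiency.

step 0: x <- 2                       {0,1,2,3,4,5,6,7,8,9,10,11,12,13,14,15,16,17,18,19,20,21,22,23,24,25,26,27,28,29,30,31}
step 1: eval (x < (4 + (thread // 4))) {0,1,2,3,4,5,6,7,8,9,10,11,12,13,14,15,16,17,18,19,20,21,22,23,24,25,26,27,28,29,30,31}
step 2: w <- (x // -2)               {0,1,2,3,4,5,6,7,8,9,10,11,12,13,14,15,16,17,18,19,20,21,22,23,24,25,26,27,28,29,30,31}
step 3: x <- (x + 3)                 {0,1,2,3,4,5,6,7,8,9,10,11,12,13,14,15,16,17,18,19,20,21,22,23,24,25,26,27,28,29,30,31}
step 4: eval (x < (4 + (thread // 4))) {0,1,2,3,4,5,6,7,8,9,10,11,12,13,14,15,16,17,18,19,20,21,22,23,24,25,26,27,28,29,30,31}
step 5: w <- (x // -2)               {8,9,10,11,12,13,14,15,16,17,18,19,20,21,22,23,24,25,26,27,28,29,30,31}
step 6: x <- (x + 3)                 {8,9,10,11,12,13,14,15,16,17,18,19,20,21,22,23,24,25,26,27,28,29,30,31}
step 7: eval (x < (4 + (thread // 4))) {8,9,10,11,12,13,14,15,16,17,18,19,20,21,22,23,24,25,26,27,28,29,30,31}
step 8: w <- (x // -2)               {20,21,22,23,24,25,26,27,28,29,30,31}
step 9: x <- (x + 3)                 {20,21,22,23,24,25,26,27,28,29,30,31}
step 10: eval (x < (4 + (thread // 4))) {20,21,22,23,24,25,26,27,28,29,30,31}
step 11: x <- w                       {0,1,2,3,4,5,6,7,8,9,10,11,12,13,14,15,16,17,18,19,20,21,22,23,24,25,26,27,28,29,30,31}
step 12: x <- (max(w, 5) + (thread % 3)) {0,1,2,3,4,5,6,7,8,9,10,11,12,13,14,15,16,17,18,19,20,21,22,23,24,25,26,27,28,29,30,31}
step 13: w <- (thread + thread)       {0,1,2,3,4,5,6,7,8,9,10,11,12,13,14,15,16,17,18,19,20,21,22,23,24,25,26,27,28,29,30,31}
step 14: w <- ((w - -6) * (x * w))    {0,1,2,3,4,5,6,7,8,9,10,11,12,13,14,15,16,17,18,19,20,21,22,23,24,25,26,27,28,29,30,31}

Answer: 15 steps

x: 5,6,7,5,6,7,5,6,7,5,6,7,5,6,7,5,6,7,5,6,7,5,6,7,5,6,7,5,6,7,5,6
w: 0,96,280,360,672,1120,1080,1680,2464,2160,3120,4312,3600,4992,6664,5400,7296,9520,7560,10032,12880,10080,13200,16744,12960,16800,21112,16200,20832,25984,19800,25296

steps = 15; useful = 396; efficiency = 396/480 = 33/40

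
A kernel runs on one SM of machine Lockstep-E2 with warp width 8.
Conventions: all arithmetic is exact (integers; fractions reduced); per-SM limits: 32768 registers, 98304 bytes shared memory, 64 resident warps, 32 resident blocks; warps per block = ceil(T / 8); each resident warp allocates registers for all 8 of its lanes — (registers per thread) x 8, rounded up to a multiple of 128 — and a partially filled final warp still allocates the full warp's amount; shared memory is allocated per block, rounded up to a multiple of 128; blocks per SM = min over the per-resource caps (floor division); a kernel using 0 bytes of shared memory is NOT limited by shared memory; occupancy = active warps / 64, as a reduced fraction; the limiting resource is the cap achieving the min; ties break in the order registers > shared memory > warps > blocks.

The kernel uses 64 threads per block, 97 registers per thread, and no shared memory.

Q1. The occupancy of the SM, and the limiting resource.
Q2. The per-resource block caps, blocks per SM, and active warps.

Answer: occupancy 1/2, limited by registers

registers: 4 blocks
shared memory: no limit (kernel uses none)
warps: 8 blocks
blocks: 32 blocks

Answer: 4 blocks, 32 active warps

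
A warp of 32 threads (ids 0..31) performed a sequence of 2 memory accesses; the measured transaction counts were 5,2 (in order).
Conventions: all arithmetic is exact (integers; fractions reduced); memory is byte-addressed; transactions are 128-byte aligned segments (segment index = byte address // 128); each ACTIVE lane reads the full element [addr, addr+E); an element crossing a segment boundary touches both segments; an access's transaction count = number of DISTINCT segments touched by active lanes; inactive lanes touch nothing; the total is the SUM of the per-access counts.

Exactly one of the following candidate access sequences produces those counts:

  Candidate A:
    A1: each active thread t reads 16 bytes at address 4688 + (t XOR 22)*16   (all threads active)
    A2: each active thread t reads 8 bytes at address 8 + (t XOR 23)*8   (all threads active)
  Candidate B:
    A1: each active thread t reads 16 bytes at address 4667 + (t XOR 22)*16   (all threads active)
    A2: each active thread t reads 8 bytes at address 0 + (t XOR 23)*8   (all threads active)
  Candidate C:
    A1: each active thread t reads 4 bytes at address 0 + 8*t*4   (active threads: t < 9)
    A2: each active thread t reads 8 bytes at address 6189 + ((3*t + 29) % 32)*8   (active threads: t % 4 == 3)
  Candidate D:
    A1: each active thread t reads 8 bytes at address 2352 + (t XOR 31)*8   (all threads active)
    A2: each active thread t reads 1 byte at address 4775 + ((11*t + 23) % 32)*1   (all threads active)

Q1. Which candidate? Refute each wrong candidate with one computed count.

A: A2 gives 3 transactions, not 2
C: A1 gives 3 transactions, not 5
D: A1 gives 3 transactions, not 5
B: all counts match (5,2)

Answer: B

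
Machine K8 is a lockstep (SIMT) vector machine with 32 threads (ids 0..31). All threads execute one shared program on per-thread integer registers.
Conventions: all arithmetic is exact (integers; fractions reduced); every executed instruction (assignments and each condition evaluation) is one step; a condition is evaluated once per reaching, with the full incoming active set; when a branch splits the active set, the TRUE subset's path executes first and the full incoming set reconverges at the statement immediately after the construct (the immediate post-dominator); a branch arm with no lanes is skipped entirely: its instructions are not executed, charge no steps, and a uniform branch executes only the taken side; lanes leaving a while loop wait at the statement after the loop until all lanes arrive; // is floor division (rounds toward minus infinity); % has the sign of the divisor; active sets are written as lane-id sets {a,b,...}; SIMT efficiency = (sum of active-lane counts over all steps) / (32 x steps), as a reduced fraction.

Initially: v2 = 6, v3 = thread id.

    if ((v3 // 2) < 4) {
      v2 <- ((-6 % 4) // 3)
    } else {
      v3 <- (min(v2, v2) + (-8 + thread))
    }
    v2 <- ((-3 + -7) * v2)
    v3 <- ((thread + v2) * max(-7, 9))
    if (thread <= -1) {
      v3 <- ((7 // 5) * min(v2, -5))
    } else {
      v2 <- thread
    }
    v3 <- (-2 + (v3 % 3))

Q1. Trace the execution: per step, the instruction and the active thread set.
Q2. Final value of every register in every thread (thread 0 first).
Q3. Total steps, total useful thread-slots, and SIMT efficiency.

step 0: eval ((v3 // 2) < 4)         {0,1,2,3,4,5,6,7,8,9,10,11,12,13,14,15,16,17,18,19,20,21,22,23,24,25,26,27,28,29,30,31}
step 1: v2 <- ((-6 % 4) // 3)        {0,1,2,3,4,5,6,7}
step 2: v3 <- (min(v2, v2) + (-8 + thread)) {8,9,10,11,12,13,14,15,16,17,18,19,20,21,22,23,24,25,26,27,28,29,30,31}
step 3: v2 <- ((-3 + -7) * v2)       {0,1,2,3,4,5,6,7,8,9,10,11,12,13,14,15,16,17,18,19,20,21,22,23,24,25,26,27,28,29,30,31}
step 4: v3 <- ((thread + v2) * max(-7, 9)) {0,1,2,3,4,5,6,7,8,9,10,11,12,13,14,15,16,17,18,19,20,21,22,23,24,25,26,27,28,29,30,31}
step 5: eval (thread <= -1)          {0,1,2,3,4,5,6,7,8,9,10,11,12,13,14,15,16,17,18,19,20,21,22,23,24,25,26,27,28,29,30,31}
step 6: v2 <- thread                 {0,1,2,3,4,5,6,7,8,9,10,11,12,13,14,15,16,17,18,19,20,21,22,23,24,25,26,27,28,29,30,31}
step 7: v3 <- (-2 + (v3 % 3))        {0,1,2,3,4,5,6,7,8,9,10,11,12,13,14,15,16,17,18,19,20,21,22,23,24,25,26,27,28,29,30,31}

Answer: 8 steps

v2: 0,1,2,3,4,5,6,7,8,9,10,11,12,13,14,15,16,17,18,19,20,21,22,23,24,25,26,27,28,29,30,31
v3: -2,-2,-2,-2,-2,-2,-2,-2,-2,-2,-2,-2,-2,-2,-2,-2,-2,-2,-2,-2,-2,-2,-2,-2,-2,-2,-2,-2,-2,-2,-2,-2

steps = 8; useful = 224; efficiency = 224/256 = 7/8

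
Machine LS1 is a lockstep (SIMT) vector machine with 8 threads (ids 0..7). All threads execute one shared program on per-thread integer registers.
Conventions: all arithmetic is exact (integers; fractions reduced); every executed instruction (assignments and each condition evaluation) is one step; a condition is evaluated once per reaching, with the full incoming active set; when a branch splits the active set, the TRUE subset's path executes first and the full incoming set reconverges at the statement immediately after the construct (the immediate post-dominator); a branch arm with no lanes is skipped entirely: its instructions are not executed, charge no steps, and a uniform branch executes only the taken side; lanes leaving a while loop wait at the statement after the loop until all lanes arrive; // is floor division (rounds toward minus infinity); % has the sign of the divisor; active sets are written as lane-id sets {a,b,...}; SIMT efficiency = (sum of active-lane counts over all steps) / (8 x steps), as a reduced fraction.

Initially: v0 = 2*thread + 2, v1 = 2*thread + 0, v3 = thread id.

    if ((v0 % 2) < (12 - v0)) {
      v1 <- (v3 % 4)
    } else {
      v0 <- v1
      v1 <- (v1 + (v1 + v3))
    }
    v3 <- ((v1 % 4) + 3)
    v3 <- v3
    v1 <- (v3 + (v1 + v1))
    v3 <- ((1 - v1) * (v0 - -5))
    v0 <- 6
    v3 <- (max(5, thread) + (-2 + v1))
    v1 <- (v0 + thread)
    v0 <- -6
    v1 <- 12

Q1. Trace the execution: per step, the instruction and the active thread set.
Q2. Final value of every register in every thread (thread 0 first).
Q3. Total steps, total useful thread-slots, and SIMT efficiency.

step 0: eval ((v0 % 2) < (12 - v0))  {0,1,2,3,4,5,6,7}
step 1: v1 <- (v3 % 4)               {0,1,2,3,4}
step 2: v0 <- v1                     {5,6,7}
step 3: v1 <- (v1 + (v1 + v3))       {5,6,7}
step 4: v3 <- ((v1 % 4) + 3)         {0,1,2,3,4,5,6,7}
step 5: v3 <- v3                     {0,1,2,3,4,5,6,7}
step 6: v1 <- (v3 + (v1 + v1))       {0,1,2,3,4,5,6,7}
step 7: v3 <- ((1 - v1) * (v0 - -5)) {0,1,2,3,4,5,6,7}
step 8: v0 <- 6                      {0,1,2,3,4,5,6,7}
step 9: v3 <- (max(5, thread) + (-2 + v1)) {0,1,2,3,4,5,6,7}
step 10: v1 <- (v0 + thread)          {0,1,2,3,4,5,6,7}
step 11: v0 <- -6                     {0,1,2,3,4,5,6,7}
step 12: v1 <- 12                     {0,1,2,3,4,5,6,7}

Answer: 13 steps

v0: -6,-6,-6,-6,-6,-6,-6,-6
v1: 12,12,12,12,12,12,12,12
v3: 6,9,12,15,6,57,69,81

steps = 13; useful = 91; efficiency = 91/104 = 7/8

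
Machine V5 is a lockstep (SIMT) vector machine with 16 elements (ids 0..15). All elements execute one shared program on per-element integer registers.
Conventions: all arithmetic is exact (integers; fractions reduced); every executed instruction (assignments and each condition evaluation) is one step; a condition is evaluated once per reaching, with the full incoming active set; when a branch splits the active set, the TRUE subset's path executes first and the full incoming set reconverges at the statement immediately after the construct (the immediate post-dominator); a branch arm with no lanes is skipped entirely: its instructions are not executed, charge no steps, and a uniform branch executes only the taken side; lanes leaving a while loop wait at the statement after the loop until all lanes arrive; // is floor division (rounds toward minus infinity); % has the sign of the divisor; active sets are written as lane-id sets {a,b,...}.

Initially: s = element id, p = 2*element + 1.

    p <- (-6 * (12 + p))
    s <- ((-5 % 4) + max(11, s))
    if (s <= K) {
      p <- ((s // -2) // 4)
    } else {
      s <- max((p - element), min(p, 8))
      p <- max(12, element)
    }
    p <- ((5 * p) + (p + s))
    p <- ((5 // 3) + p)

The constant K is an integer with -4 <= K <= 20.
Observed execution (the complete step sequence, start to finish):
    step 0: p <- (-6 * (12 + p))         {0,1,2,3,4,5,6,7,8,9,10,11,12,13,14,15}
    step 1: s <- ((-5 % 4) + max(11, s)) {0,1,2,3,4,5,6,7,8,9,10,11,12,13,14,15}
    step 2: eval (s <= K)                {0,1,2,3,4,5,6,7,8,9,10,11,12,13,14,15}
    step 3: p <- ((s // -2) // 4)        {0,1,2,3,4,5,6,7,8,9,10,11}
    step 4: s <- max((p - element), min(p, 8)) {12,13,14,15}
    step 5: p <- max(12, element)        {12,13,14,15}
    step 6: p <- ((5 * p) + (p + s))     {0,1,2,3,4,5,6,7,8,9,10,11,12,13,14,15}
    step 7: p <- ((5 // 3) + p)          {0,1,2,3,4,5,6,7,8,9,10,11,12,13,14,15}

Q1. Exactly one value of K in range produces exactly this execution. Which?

Answer: K = 14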